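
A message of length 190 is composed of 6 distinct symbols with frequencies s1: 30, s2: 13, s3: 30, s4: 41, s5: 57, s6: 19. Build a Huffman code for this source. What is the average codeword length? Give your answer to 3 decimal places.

2.484 bits/symbol

Probabilities are the counts divided by 190.
Repeatedly combine the two least-probable nodes; the expected code length is the sum of the merged weights.
merge 13/190 + 1/10 → 16/95
merge 3/19 + 3/19 → 6/19
merge 16/95 + 41/190 → 73/190
merge 3/10 + 6/19 → 117/190
merge 73/190 + 117/190 → 1
L = 16/95 + 6/19 + 73/190 + 117/190 + 1 = 236/95 ≈ 2.484 bits/symbol.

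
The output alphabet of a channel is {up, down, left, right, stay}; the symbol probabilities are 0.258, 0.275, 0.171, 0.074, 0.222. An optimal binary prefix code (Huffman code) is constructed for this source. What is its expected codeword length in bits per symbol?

2.245 bits/symbol

Repeatedly combine the two least-probable nodes; the expected code length is the sum of the merged weights.
merge 37/500 + 171/1000 → 49/200
merge 111/500 + 49/200 → 467/1000
merge 129/500 + 11/40 → 533/1000
merge 467/1000 + 533/1000 → 1
L = 49/200 + 467/1000 + 533/1000 + 1 = 449/200 = 2.245 bits/symbol.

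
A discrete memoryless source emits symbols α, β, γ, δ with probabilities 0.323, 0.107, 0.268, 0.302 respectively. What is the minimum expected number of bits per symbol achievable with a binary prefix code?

2 bits/symbol

Repeatedly combine the two least-probable nodes; the expected code length is the sum of the merged weights.
merge 107/1000 + 67/250 → 3/8
merge 151/500 + 323/1000 → 5/8
merge 3/8 + 5/8 → 1
L = 3/8 + 5/8 + 1 = 2 bits/symbol.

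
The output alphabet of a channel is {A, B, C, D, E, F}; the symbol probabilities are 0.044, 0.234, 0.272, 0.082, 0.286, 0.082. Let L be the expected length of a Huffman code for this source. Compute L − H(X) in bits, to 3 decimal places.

Entropy H = −Σ p log₂ p ≈ 2.3078 bits.
Huffman merges: 11/250+41/500→63/500; 41/500+63/500→26/125; 26/125+117/500→221/500; 34/125+143/500→279/500; 221/500+279/500→1. L = 1167/500 ≈ 2.3340.
L − H = 2.3340 − 2.3078 = 0.026 bits.

0.026 bits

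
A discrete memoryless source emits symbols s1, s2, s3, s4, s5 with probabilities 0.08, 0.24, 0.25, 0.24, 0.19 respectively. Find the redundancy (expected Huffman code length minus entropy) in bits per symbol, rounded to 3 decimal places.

0.035 bits

Entropy H = −Σ p log₂ p ≈ 2.2350 bits.
Huffman merges: 2/25+19/100→27/100; 6/25+6/25→12/25; 1/4+27/100→13/25; 12/25+13/25→1. L = 227/100 ≈ 2.2700.
L − H = 2.2700 − 2.2350 = 0.035 bits.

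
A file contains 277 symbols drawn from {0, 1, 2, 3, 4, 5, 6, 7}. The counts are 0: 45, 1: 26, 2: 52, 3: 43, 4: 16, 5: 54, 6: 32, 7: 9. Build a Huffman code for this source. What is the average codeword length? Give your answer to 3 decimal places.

2.892 bits/symbol

Probabilities are the counts divided by 277.
Repeatedly combine the two least-probable nodes; the expected code length is the sum of the merged weights.
merge 9/277 + 16/277 → 25/277
merge 25/277 + 26/277 → 51/277
merge 32/277 + 43/277 → 75/277
merge 45/277 + 51/277 → 96/277
merge 52/277 + 54/277 → 106/277
merge 75/277 + 96/277 → 171/277
merge 106/277 + 171/277 → 1
L = 25/277 + 51/277 + 75/277 + 96/277 + 106/277 + 171/277 + 1 = 801/277 ≈ 2.892 bits/symbol.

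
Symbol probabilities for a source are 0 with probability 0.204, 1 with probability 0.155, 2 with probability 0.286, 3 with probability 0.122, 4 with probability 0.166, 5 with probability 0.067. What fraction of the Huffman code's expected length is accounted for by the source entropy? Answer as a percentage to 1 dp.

Entropy H = −Σ p log₂ p ≈ 2.4629 bits.
Huffman merges: 67/1000+61/500→189/1000; 31/200+83/500→321/1000; 189/1000+51/250→393/1000; 143/500+321/1000→607/1000; 393/1000+607/1000→1. L = 251/100 ≈ 2.5100.
Efficiency = H/L = 2.4629/2.5100 = 98.1%.

98.1%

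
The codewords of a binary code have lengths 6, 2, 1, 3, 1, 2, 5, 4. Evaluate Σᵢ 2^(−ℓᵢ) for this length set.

With common denominator 2^6 = 64: Σ 2^(−ℓᵢ) = 1/64 + 16/64 + 32/64 + 8/64 + 32/64 + 16/64 + 2/64 + 4/64 = 111/64 = 1.734375.

1.734375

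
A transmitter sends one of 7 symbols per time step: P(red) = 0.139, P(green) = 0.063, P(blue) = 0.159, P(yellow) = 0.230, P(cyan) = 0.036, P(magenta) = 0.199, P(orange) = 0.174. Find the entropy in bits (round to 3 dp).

H = −Σ pᵢ log₂ pᵢ.
−0.139·log₂(0.139) = 0.3957
−0.063·log₂(0.063) = 0.2513
−0.159·log₂(0.159) = 0.4218
−0.230·log₂(0.230) = 0.4877
−0.036·log₂(0.036) = 0.1727
−0.199·log₂(0.199) = 0.4635
−0.174·log₂(0.174) = 0.4390
Sum ≈ 2.6316 → 2.632 bits.

2.632 bits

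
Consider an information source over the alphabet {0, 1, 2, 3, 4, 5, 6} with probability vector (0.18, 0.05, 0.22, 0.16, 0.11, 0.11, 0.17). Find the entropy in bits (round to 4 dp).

H = −Σ pᵢ log₂ pᵢ.
−0.18·log₂(0.18) = 0.4453
−0.05·log₂(0.05) = 0.2161
−0.22·log₂(0.22) = 0.4806
−0.16·log₂(0.16) = 0.4230
−0.11·log₂(0.11) = 0.3503
−0.11·log₂(0.11) = 0.3503
−0.17·log₂(0.17) = 0.4346
Sum ≈ 2.7002 → 2.7002 bits.

2.7002 bits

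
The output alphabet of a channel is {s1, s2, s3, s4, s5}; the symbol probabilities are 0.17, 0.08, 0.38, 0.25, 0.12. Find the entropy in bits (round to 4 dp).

H = −Σ pᵢ log₂ pᵢ.
−0.17·log₂(0.17) = 0.4346
−0.08·log₂(0.08) = 0.2915
−0.38·log₂(0.38) = 0.5305
−0.25·log₂(0.25) = 0.5000
−0.12·log₂(0.12) = 0.3671
Sum ≈ 2.1236 → 2.1236 bits.

2.1236 bits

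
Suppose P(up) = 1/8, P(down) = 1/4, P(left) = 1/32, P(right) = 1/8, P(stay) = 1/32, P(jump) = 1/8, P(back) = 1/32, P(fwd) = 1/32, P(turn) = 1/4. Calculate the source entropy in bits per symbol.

Each probability is a power of 1/2, so log₂(1/p) is an integer.
H = Σ p·log₂(1/p) = 1/8·3 + 1/4·2 + 1/32·5 + 1/8·3 + 1/32·5 + 1/8·3 + 1/32·5 + 1/32·5 + 1/4·2 = 2.75 bits.

2.75 bits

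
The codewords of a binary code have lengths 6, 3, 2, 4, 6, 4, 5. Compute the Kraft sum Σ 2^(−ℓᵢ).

With common denominator 2^6 = 64: Σ 2^(−ℓᵢ) = 1/64 + 8/64 + 16/64 + 4/64 + 1/64 + 4/64 + 2/64 = 36/64 = 0.5625.

0.5625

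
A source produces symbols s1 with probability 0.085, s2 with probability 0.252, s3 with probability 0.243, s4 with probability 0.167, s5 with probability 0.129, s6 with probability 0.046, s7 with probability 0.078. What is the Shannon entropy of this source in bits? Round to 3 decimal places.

2.603 bits

H = −Σ pᵢ log₂ pᵢ.
−0.085·log₂(0.085) = 0.3023
−0.252·log₂(0.252) = 0.5011
−0.243·log₂(0.243) = 0.4960
−0.167·log₂(0.167) = 0.4312
−0.129·log₂(0.129) = 0.3811
−0.046·log₂(0.046) = 0.2043
−0.078·log₂(0.078) = 0.2871
Sum ≈ 2.6031 → 2.603 bits.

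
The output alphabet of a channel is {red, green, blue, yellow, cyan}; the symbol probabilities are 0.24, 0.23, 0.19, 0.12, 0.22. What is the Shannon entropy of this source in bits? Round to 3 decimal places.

H = −Σ pᵢ log₂ pᵢ.
−0.24·log₂(0.24) = 0.4941
−0.23·log₂(0.23) = 0.4877
−0.19·log₂(0.19) = 0.4552
−0.12·log₂(0.12) = 0.3671
−0.22·log₂(0.22) = 0.4806
Sum ≈ 2.2847 → 2.285 bits.

2.285 bits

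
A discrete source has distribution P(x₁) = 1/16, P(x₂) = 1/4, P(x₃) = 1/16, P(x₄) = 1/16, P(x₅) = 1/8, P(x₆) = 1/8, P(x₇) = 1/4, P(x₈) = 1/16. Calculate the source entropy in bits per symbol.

2.75 bits

Each probability is a power of 1/2, so log₂(1/p) is an integer.
H = Σ p·log₂(1/p) = 1/16·4 + 1/4·2 + 1/16·4 + 1/16·4 + 1/8·3 + 1/8·3 + 1/4·2 + 1/16·4 = 2.75 bits.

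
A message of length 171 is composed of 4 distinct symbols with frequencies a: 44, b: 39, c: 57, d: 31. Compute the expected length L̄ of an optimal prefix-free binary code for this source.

2 bits/symbol

Probabilities are the counts divided by 171.
Repeatedly combine the two least-probable nodes; the expected code length is the sum of the merged weights.
merge 31/171 + 13/57 → 70/171
merge 44/171 + 1/3 → 101/171
merge 70/171 + 101/171 → 1
L = 70/171 + 101/171 + 1 = 2 bits/symbol.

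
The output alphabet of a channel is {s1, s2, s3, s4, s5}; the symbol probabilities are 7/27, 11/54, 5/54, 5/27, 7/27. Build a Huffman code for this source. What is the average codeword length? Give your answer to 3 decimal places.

Repeatedly combine the two least-probable nodes; the expected code length is the sum of the merged weights.
merge 5/54 + 5/27 → 5/18
merge 11/54 + 7/27 → 25/54
merge 7/27 + 5/18 → 29/54
merge 25/54 + 29/54 → 1
L = 5/18 + 25/54 + 29/54 + 1 = 41/18 ≈ 2.278 bits/symbol.

2.278 bits/symbol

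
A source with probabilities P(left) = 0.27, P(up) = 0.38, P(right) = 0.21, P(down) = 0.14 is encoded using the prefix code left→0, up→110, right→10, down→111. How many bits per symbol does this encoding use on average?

2.25 bits/symbol

L̄ = Σ pᵢ·ℓᵢ = 0.27·1 + 0.38·3 + 0.21·2 + 0.14·3 = 2.25 bits/symbol.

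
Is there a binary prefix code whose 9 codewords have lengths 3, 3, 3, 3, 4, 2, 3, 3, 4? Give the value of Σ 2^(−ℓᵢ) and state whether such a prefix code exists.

With common denominator 2^4 = 16: Σ 2^(−ℓᵢ) = 2/16 + 2/16 + 2/16 + 2/16 + 1/16 + 4/16 + 2/16 + 2/16 + 1/16 = 18/16 = 1.125.
Kraft's inequality requires Σ ≤ 1; here Σ = 1.125 > 1, so no such prefix code exists.

1.125; no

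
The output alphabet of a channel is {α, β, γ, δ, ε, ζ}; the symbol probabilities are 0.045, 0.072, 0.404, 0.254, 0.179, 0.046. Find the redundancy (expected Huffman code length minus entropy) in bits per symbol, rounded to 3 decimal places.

Entropy H = −Σ p log₂ p ≈ 2.1537 bits.
Huffman merges: 9/200+23/500→91/1000; 9/125+91/1000→163/1000; 163/1000+179/1000→171/500; 127/500+171/500→149/250; 101/250+149/250→1. L = 274/125 ≈ 2.1920.
L − H = 2.1920 − 2.1537 = 0.038 bits.

0.038 bits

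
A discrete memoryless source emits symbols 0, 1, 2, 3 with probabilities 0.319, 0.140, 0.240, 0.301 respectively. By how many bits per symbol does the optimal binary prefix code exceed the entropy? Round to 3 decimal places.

0.062 bits

Entropy H = −Σ p log₂ p ≈ 1.9385 bits.
Huffman merges: 7/50+6/25→19/50; 301/1000+319/1000→31/50; 19/50+31/50→1. L = 2 ≈ 2.0000.
L − H = 2.0000 − 1.9385 = 0.062 bits.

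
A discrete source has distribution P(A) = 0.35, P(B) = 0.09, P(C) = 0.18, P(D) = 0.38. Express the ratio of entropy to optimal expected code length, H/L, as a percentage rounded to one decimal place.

Entropy H = −Σ p log₂ p ≈ 1.8185 bits.
Huffman merges: 9/100+9/50→27/100; 27/100+7/20→31/50; 19/50+31/50→1. L = 189/100 ≈ 1.8900.
Efficiency = H/L = 1.8185/1.8900 = 96.2%.

96.2%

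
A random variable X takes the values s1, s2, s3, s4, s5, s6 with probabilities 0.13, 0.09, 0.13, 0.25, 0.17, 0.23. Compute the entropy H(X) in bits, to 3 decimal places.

2.500 bits

H = −Σ pᵢ log₂ pᵢ.
−0.13·log₂(0.13) = 0.3826
−0.09·log₂(0.09) = 0.3127
−0.13·log₂(0.13) = 0.3826
−0.25·log₂(0.25) = 0.5000
−0.17·log₂(0.17) = 0.4346
−0.23·log₂(0.23) = 0.4877
Sum ≈ 2.5002 → 2.500 bits.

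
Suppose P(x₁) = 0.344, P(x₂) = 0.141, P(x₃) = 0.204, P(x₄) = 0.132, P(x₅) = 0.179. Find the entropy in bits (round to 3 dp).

H = −Σ pᵢ log₂ pᵢ.
−0.344·log₂(0.344) = 0.5296
−0.141·log₂(0.141) = 0.3985
−0.204·log₂(0.204) = 0.4678
−0.132·log₂(0.132) = 0.3856
−0.179·log₂(0.179) = 0.4443
Sum ≈ 2.2258 → 2.226 bits.

2.226 bits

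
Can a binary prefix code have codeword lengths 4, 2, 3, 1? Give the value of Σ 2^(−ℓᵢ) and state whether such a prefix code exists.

0.9375; yes

With common denominator 2^4 = 16: Σ 2^(−ℓᵢ) = 1/16 + 4/16 + 2/16 + 8/16 = 15/16 = 0.9375.
Kraft's inequality requires Σ ≤ 1; here Σ = 0.9375 ≤ 1, so such a prefix code exists.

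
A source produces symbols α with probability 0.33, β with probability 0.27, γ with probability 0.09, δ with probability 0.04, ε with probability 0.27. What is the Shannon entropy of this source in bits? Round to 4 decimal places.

2.0463 bits

H = −Σ pᵢ log₂ pᵢ.
−0.33·log₂(0.33) = 0.5278
−0.27·log₂(0.27) = 0.5100
−0.09·log₂(0.09) = 0.3127
−0.04·log₂(0.04) = 0.1858
−0.27·log₂(0.27) = 0.5100
Sum ≈ 2.0463 → 2.0463 bits.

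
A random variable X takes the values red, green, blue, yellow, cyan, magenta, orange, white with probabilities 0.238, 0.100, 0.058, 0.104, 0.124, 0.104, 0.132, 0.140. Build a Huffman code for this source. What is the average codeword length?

2.92 bits/symbol

Repeatedly combine the two least-probable nodes; the expected code length is the sum of the merged weights.
merge 29/500 + 1/10 → 79/500
merge 13/125 + 13/125 → 26/125
merge 31/250 + 33/250 → 32/125
merge 7/50 + 79/500 → 149/500
merge 26/125 + 119/500 → 223/500
merge 32/125 + 149/500 → 277/500
merge 223/500 + 277/500 → 1
L = 79/500 + 26/125 + 32/125 + 149/500 + 223/500 + 277/500 + 1 = 73/25 = 2.92 bits/symbol.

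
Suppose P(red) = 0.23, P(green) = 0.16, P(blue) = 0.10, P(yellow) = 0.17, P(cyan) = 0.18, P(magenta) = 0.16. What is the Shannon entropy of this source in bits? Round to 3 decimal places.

2.546 bits

H = −Σ pᵢ log₂ pᵢ.
−0.23·log₂(0.23) = 0.4877
−0.16·log₂(0.16) = 0.4230
−0.10·log₂(0.10) = 0.3322
−0.17·log₂(0.17) = 0.4346
−0.18·log₂(0.18) = 0.4453
−0.16·log₂(0.16) = 0.4230
Sum ≈ 2.5458 → 2.546 bits.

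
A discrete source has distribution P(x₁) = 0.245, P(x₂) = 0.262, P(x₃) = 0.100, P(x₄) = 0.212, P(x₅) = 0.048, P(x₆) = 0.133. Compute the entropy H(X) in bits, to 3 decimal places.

H = −Σ pᵢ log₂ pᵢ.
−0.245·log₂(0.245) = 0.4971
−0.262·log₂(0.262) = 0.5063
−0.100·log₂(0.100) = 0.3322
−0.212·log₂(0.212) = 0.4744
−0.048·log₂(0.048) = 0.2103
−0.133·log₂(0.133) = 0.3871
Sum ≈ 2.4074 → 2.407 bits.

2.407 bits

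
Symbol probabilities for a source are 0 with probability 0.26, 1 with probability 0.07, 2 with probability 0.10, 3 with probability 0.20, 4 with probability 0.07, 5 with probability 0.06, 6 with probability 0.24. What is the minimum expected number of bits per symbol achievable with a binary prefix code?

2.6 bits/symbol

Repeatedly combine the two least-probable nodes; the expected code length is the sum of the merged weights.
merge 3/50 + 7/100 → 13/100
merge 7/100 + 1/10 → 17/100
merge 13/100 + 17/100 → 3/10
merge 1/5 + 6/25 → 11/25
merge 13/50 + 3/10 → 14/25
merge 11/25 + 14/25 → 1
L = 13/100 + 17/100 + 3/10 + 11/25 + 14/25 + 1 = 13/5 = 2.6 bits/symbol.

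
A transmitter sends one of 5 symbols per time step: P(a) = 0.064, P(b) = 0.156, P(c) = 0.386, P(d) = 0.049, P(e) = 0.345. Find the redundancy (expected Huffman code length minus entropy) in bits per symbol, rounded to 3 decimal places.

Entropy H = −Σ p log₂ p ≈ 1.9449 bits.
Huffman merges: 49/1000+8/125→113/1000; 113/1000+39/250→269/1000; 269/1000+69/200→307/500; 193/500+307/500→1. L = 499/250 ≈ 1.9960.
L − H = 1.9960 − 1.9449 = 0.051 bits.

0.051 bits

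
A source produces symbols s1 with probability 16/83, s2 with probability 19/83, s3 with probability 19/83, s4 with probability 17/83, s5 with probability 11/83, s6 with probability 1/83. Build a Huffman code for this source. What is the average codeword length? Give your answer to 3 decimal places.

Repeatedly combine the two least-probable nodes; the expected code length is the sum of the merged weights.
merge 1/83 + 11/83 → 12/83
merge 12/83 + 16/83 → 28/83
merge 17/83 + 19/83 → 36/83
merge 19/83 + 28/83 → 47/83
merge 36/83 + 47/83 → 1
L = 12/83 + 28/83 + 36/83 + 47/83 + 1 = 206/83 ≈ 2.482 bits/symbol.

2.482 bits/symbol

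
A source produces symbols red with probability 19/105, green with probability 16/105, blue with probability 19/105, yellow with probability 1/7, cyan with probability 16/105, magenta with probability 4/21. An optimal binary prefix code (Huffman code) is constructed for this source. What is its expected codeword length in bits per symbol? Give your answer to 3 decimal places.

Repeatedly combine the two least-probable nodes; the expected code length is the sum of the merged weights.
merge 1/7 + 16/105 → 31/105
merge 16/105 + 19/105 → 1/3
merge 19/105 + 4/21 → 13/35
merge 31/105 + 1/3 → 22/35
merge 13/35 + 22/35 → 1
L = 31/105 + 1/3 + 13/35 + 22/35 + 1 = 92/35 ≈ 2.629 bits/symbol.

2.629 bits/symbol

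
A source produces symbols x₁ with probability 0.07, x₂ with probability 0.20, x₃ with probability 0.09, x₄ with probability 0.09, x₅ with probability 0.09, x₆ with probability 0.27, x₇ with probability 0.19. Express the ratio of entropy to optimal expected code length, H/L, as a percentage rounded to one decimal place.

98.4%

Entropy H = −Σ p log₂ p ≈ 2.6362 bits.
Huffman merges: 7/100+9/100→4/25; 9/100+9/100→9/50; 4/25+9/50→17/50; 19/100+1/5→39/100; 27/100+17/50→61/100; 39/100+61/100→1. L = 67/25 ≈ 2.6800.
Efficiency = H/L = 2.6362/2.6800 = 98.4%.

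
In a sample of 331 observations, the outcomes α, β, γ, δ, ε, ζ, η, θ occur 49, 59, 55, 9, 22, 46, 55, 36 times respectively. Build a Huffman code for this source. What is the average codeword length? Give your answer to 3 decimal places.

2.915 bits/symbol

Probabilities are the counts divided by 331.
Repeatedly combine the two least-probable nodes; the expected code length is the sum of the merged weights.
merge 9/331 + 22/331 → 31/331
merge 31/331 + 36/331 → 67/331
merge 46/331 + 49/331 → 95/331
merge 55/331 + 55/331 → 110/331
merge 59/331 + 67/331 → 126/331
merge 95/331 + 110/331 → 205/331
merge 126/331 + 205/331 → 1
L = 31/331 + 67/331 + 95/331 + 110/331 + 126/331 + 205/331 + 1 = 965/331 ≈ 2.915 bits/symbol.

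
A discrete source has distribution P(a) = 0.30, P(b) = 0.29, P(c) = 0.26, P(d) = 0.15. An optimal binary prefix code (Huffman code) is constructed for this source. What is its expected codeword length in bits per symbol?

2 bits/symbol

Repeatedly combine the two least-probable nodes; the expected code length is the sum of the merged weights.
merge 3/20 + 13/50 → 41/100
merge 29/100 + 3/10 → 59/100
merge 41/100 + 59/100 → 1
L = 41/100 + 59/100 + 1 = 2 bits/symbol.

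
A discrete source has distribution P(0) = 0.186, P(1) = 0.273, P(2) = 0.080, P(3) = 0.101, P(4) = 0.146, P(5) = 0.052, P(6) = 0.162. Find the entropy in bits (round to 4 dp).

2.6408 bits

H = −Σ pᵢ log₂ pᵢ.
−0.186·log₂(0.186) = 0.4514
−0.273·log₂(0.273) = 0.5113
−0.080·log₂(0.080) = 0.2915
−0.101·log₂(0.101) = 0.3341
−0.146·log₂(0.146) = 0.4053
−0.052·log₂(0.052) = 0.2218
−0.162·log₂(0.162) = 0.4254
Sum ≈ 2.6408 → 2.6408 bits.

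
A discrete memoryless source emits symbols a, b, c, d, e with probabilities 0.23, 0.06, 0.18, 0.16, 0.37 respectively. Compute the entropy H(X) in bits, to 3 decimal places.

2.130 bits

H = −Σ pᵢ log₂ pᵢ.
−0.23·log₂(0.23) = 0.4877
−0.06·log₂(0.06) = 0.2435
−0.18·log₂(0.18) = 0.4453
−0.16·log₂(0.16) = 0.4230
−0.37·log₂(0.37) = 0.5307
Sum ≈ 2.1303 → 2.130 bits.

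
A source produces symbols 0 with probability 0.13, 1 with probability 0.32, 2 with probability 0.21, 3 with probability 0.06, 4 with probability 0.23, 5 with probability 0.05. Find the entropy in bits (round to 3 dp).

H = −Σ pᵢ log₂ pᵢ.
−0.13·log₂(0.13) = 0.3826
−0.32·log₂(0.32) = 0.5260
−0.21·log₂(0.21) = 0.4728
−0.06·log₂(0.06) = 0.2435
−0.23·log₂(0.23) = 0.4877
−0.05·log₂(0.05) = 0.2161
Sum ≈ 2.3288 → 2.329 bits.

2.329 bits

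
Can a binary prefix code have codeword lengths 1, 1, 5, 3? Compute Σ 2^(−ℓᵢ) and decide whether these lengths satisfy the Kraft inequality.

With common denominator 2^5 = 32: Σ 2^(−ℓᵢ) = 16/32 + 16/32 + 1/32 + 4/32 = 37/32 = 1.15625.
Kraft's inequality requires Σ ≤ 1; here Σ = 1.15625 > 1, so no such prefix code exists.

1.15625; no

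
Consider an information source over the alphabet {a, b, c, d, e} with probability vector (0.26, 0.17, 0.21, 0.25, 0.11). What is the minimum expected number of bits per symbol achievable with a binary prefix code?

Repeatedly combine the two least-probable nodes; the expected code length is the sum of the merged weights.
merge 11/100 + 17/100 → 7/25
merge 21/100 + 1/4 → 23/50
merge 13/50 + 7/25 → 27/50
merge 23/50 + 27/50 → 1
L = 7/25 + 23/50 + 27/50 + 1 = 57/25 = 2.28 bits/symbol.

2.28 bits/symbol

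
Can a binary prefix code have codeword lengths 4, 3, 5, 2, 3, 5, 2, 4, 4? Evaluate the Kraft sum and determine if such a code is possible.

With common denominator 2^5 = 32: Σ 2^(−ℓᵢ) = 2/32 + 4/32 + 1/32 + 8/32 + 4/32 + 1/32 + 8/32 + 2/32 + 2/32 = 32/32 = 1.
Kraft's inequality requires Σ ≤ 1; here Σ = 1 ≤ 1, so such a prefix code exists.

1; yes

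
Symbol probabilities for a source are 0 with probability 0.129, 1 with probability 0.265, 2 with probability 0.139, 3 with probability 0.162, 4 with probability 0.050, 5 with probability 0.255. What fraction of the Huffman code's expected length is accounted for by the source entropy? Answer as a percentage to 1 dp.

97.9%

Entropy H = −Σ p log₂ p ≈ 2.4288 bits.
Huffman merges: 1/20+129/1000→179/1000; 139/1000+81/500→301/1000; 179/1000+51/200→217/500; 53/200+301/1000→283/500; 217/500+283/500→1. L = 62/25 ≈ 2.4800.
Efficiency = H/L = 2.4288/2.4800 = 97.9%.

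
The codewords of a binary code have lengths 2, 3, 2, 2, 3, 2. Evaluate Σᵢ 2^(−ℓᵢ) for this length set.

With common denominator 2^3 = 8: Σ 2^(−ℓᵢ) = 2/8 + 1/8 + 2/8 + 2/8 + 1/8 + 2/8 = 10/8 = 1.25.

1.25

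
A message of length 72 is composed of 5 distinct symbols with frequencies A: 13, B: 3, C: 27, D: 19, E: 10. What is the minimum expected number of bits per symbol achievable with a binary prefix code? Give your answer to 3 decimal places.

2.167 bits/symbol

Probabilities are the counts divided by 72.
Repeatedly combine the two least-probable nodes; the expected code length is the sum of the merged weights.
merge 1/24 + 5/36 → 13/72
merge 13/72 + 13/72 → 13/36
merge 19/72 + 13/36 → 5/8
merge 3/8 + 5/8 → 1
L = 13/72 + 13/36 + 5/8 + 1 = 13/6 ≈ 2.167 bits/symbol.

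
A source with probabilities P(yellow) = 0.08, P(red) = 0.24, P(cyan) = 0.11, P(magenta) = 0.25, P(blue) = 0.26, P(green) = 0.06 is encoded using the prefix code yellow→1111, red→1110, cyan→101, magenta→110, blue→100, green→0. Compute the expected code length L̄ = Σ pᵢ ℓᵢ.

L̄ = Σ pᵢ·ℓᵢ = 0.08·4 + 0.24·4 + 0.11·3 + 0.25·3 + 0.26·3 + 0.06·1 = 3.2 bits/symbol.

3.2 bits/symbol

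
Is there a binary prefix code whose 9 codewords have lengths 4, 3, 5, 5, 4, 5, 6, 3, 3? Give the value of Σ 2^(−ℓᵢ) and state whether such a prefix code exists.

0.609375; yes

With common denominator 2^6 = 64: Σ 2^(−ℓᵢ) = 4/64 + 8/64 + 2/64 + 2/64 + 4/64 + 2/64 + 1/64 + 8/64 + 8/64 = 39/64 = 0.609375.
Kraft's inequality requires Σ ≤ 1; here Σ = 0.609375 ≤ 1, so such a prefix code exists.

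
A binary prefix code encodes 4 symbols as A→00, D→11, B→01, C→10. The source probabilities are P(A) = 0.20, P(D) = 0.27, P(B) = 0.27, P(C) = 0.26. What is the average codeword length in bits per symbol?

2 bits/symbol

L̄ = Σ pᵢ·ℓᵢ = 0.20·2 + 0.27·2 + 0.27·2 + 0.26·2 = 2 bits/symbol.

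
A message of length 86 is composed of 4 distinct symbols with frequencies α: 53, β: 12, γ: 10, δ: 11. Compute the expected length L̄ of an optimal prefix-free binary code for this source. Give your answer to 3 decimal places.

1.628 bits/symbol

Probabilities are the counts divided by 86.
Repeatedly combine the two least-probable nodes; the expected code length is the sum of the merged weights.
merge 5/43 + 11/86 → 21/86
merge 6/43 + 21/86 → 33/86
merge 33/86 + 53/86 → 1
L = 21/86 + 33/86 + 1 = 70/43 ≈ 1.628 bits/symbol.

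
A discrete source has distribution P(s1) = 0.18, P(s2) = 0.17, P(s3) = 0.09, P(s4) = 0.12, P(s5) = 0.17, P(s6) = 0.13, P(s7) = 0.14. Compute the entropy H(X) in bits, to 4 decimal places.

H = −Σ pᵢ log₂ pᵢ.
−0.18·log₂(0.18) = 0.4453
−0.17·log₂(0.17) = 0.4346
−0.09·log₂(0.09) = 0.3127
−0.12·log₂(0.12) = 0.3671
−0.17·log₂(0.17) = 0.4346
−0.13·log₂(0.13) = 0.3826
−0.14·log₂(0.14) = 0.3971
Sum ≈ 2.7740 → 2.7740 bits.

2.7740 bits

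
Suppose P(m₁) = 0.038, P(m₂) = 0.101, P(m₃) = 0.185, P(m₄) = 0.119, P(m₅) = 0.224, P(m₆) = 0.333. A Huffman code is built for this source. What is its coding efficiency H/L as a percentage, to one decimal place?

97.7%

Entropy H = −Σ p log₂ p ≈ 2.3409 bits.
Huffman merges: 19/500+101/1000→139/1000; 119/1000+139/1000→129/500; 37/200+28/125→409/1000; 129/500+333/1000→591/1000; 409/1000+591/1000→1. L = 2397/1000 ≈ 2.3970.
Efficiency = H/L = 2.3409/2.3970 = 97.7%.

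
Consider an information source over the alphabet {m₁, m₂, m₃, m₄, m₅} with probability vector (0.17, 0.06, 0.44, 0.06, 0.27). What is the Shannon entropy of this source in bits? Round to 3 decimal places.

1.953 bits

H = −Σ pᵢ log₂ pᵢ.
−0.17·log₂(0.17) = 0.4346
−0.06·log₂(0.06) = 0.2435
−0.44·log₂(0.44) = 0.5211
−0.06·log₂(0.06) = 0.2435
−0.27·log₂(0.27) = 0.5100
Sum ≈ 1.9528 → 1.953 bits.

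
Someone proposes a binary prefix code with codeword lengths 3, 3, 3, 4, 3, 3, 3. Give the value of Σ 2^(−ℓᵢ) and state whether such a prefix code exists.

With common denominator 2^4 = 16: Σ 2^(−ℓᵢ) = 2/16 + 2/16 + 2/16 + 1/16 + 2/16 + 2/16 + 2/16 = 13/16 = 0.8125.
Kraft's inequality requires Σ ≤ 1; here Σ = 0.8125 ≤ 1, so such a prefix code exists.

0.8125; yes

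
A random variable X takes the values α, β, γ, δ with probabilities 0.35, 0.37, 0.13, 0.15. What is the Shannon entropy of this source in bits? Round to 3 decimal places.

H = −Σ pᵢ log₂ pᵢ.
−0.35·log₂(0.35) = 0.5301
−0.37·log₂(0.37) = 0.5307
−0.13·log₂(0.13) = 0.3826
−0.15·log₂(0.15) = 0.4105
Sum ≈ 1.8540 → 1.854 bits.

1.854 bits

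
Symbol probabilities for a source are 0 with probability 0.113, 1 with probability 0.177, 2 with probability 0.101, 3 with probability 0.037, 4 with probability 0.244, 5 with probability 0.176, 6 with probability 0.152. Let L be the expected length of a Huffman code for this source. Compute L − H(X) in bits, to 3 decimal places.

0.059 bits

Entropy H = −Σ p log₂ p ≈ 2.6585 bits.
Huffman merges: 37/1000+101/1000→69/500; 113/1000+69/500→251/1000; 19/125+22/125→41/125; 177/1000+61/250→421/1000; 251/1000+41/125→579/1000; 421/1000+579/1000→1. L = 2717/1000 ≈ 2.7170.
L − H = 2.7170 − 2.6585 = 0.059 bits.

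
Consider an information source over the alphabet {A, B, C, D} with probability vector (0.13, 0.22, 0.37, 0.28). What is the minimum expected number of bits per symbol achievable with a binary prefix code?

1.98 bits/symbol

Repeatedly combine the two least-probable nodes; the expected code length is the sum of the merged weights.
merge 13/100 + 11/50 → 7/20
merge 7/25 + 7/20 → 63/100
merge 37/100 + 63/100 → 1
L = 7/20 + 63/100 + 1 = 99/50 = 1.98 bits/symbol.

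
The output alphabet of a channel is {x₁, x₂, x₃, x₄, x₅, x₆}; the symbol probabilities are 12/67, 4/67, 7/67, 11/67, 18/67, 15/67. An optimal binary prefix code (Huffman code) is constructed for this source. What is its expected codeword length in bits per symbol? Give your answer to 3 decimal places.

2.493 bits/symbol

Repeatedly combine the two least-probable nodes; the expected code length is the sum of the merged weights.
merge 4/67 + 7/67 → 11/67
merge 11/67 + 11/67 → 22/67
merge 12/67 + 15/67 → 27/67
merge 18/67 + 22/67 → 40/67
merge 27/67 + 40/67 → 1
L = 11/67 + 22/67 + 27/67 + 40/67 + 1 = 167/67 ≈ 2.493 bits/symbol.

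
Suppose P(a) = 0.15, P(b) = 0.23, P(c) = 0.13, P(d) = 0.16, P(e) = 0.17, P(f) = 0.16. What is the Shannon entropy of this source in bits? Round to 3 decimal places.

H = −Σ pᵢ log₂ pᵢ.
−0.15·log₂(0.15) = 0.4105
−0.23·log₂(0.23) = 0.4877
−0.13·log₂(0.13) = 0.3826
−0.16·log₂(0.16) = 0.4230
−0.17·log₂(0.17) = 0.4346
−0.16·log₂(0.16) = 0.4230
Sum ≈ 2.5615 → 2.561 bits.

2.561 bits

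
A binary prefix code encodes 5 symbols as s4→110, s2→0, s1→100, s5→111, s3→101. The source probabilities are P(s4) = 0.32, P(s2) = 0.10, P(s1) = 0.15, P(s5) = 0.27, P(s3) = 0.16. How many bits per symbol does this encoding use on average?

L̄ = Σ pᵢ·ℓᵢ = 0.32·3 + 0.10·1 + 0.15·3 + 0.27·3 + 0.16·3 = 2.8 bits/symbol.

2.8 bits/symbol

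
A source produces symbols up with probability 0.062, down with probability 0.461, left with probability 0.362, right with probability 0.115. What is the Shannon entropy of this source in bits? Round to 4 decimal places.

H = −Σ pᵢ log₂ pᵢ.
−0.062·log₂(0.062) = 0.2487
−0.461·log₂(0.461) = 0.5150
−0.362·log₂(0.362) = 0.5307
−0.115·log₂(0.115) = 0.3588
Sum ≈ 1.6532 → 1.6532 bits.

1.6532 bits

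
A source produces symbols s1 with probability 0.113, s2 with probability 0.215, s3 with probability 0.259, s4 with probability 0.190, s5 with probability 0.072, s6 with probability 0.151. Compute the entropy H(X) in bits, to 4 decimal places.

2.4774 bits

H = −Σ pᵢ log₂ pᵢ.
−0.113·log₂(0.113) = 0.3555
−0.215·log₂(0.215) = 0.4768
−0.259·log₂(0.259) = 0.5048
−0.190·log₂(0.190) = 0.4552
−0.072·log₂(0.072) = 0.2733
−0.151·log₂(0.151) = 0.4118
Sum ≈ 2.4774 → 2.4774 bits.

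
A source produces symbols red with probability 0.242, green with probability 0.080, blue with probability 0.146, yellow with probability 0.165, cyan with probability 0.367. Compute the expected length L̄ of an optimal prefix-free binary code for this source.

2.226 bits/symbol

Repeatedly combine the two least-probable nodes; the expected code length is the sum of the merged weights.
merge 2/25 + 73/500 → 113/500
merge 33/200 + 113/500 → 391/1000
merge 121/500 + 367/1000 → 609/1000
merge 391/1000 + 609/1000 → 1
L = 113/500 + 391/1000 + 609/1000 + 1 = 1113/500 = 2.226 bits/symbol.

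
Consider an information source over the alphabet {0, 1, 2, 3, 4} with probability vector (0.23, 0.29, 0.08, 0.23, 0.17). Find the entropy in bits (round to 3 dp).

2.219 bits

H = −Σ pᵢ log₂ pᵢ.
−0.23·log₂(0.23) = 0.4877
−0.29·log₂(0.29) = 0.5179
−0.08·log₂(0.08) = 0.2915
−0.23·log₂(0.23) = 0.4877
−0.17·log₂(0.17) = 0.4346
Sum ≈ 2.2193 → 2.219 bits.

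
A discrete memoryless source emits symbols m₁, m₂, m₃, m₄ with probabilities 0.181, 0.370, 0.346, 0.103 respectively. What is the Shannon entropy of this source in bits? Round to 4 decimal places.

H = −Σ pᵢ log₂ pᵢ.
−0.181·log₂(0.181) = 0.4463
−0.370·log₂(0.370) = 0.5307
−0.346·log₂(0.346) = 0.5298
−0.103·log₂(0.103) = 0.3378
Sum ≈ 1.8446 → 1.8446 bits.

1.8446 bits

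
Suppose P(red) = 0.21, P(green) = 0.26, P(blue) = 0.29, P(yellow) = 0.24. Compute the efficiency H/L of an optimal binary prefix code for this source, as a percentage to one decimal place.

99.5%

Entropy H = −Σ p log₂ p ≈ 1.9901 bits.
Huffman merges: 21/100+6/25→9/20; 13/50+29/100→11/20; 9/20+11/20→1. L = 2 ≈ 2.0000.
Efficiency = H/L = 1.9901/2.0000 = 99.5%.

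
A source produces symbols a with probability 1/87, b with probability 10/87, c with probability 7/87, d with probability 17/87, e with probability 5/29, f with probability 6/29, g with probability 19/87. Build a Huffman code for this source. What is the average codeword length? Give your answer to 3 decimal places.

Repeatedly combine the two least-probable nodes; the expected code length is the sum of the merged weights.
merge 1/87 + 7/87 → 8/87
merge 8/87 + 10/87 → 6/29
merge 5/29 + 17/87 → 32/87
merge 6/29 + 6/29 → 12/29
merge 19/87 + 32/87 → 17/29
merge 12/29 + 17/29 → 1
L = 8/87 + 6/29 + 32/87 + 12/29 + 17/29 + 1 = 8/3 ≈ 2.667 bits/symbol.

2.667 bits/symbol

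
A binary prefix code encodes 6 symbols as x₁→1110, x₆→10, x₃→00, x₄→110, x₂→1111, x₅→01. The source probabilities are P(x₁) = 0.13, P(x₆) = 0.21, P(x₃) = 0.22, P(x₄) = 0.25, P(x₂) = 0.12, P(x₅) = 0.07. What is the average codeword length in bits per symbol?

L̄ = Σ pᵢ·ℓᵢ = 0.13·4 + 0.21·2 + 0.22·2 + 0.25·3 + 0.12·4 + 0.07·2 = 2.75 bits/symbol.

2.75 bits/symbol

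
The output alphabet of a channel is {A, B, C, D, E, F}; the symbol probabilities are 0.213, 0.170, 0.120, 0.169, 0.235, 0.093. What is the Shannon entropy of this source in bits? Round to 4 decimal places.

2.5200 bits

H = −Σ pᵢ log₂ pᵢ.
−0.213·log₂(0.213) = 0.4752
−0.170·log₂(0.170) = 0.4346
−0.120·log₂(0.120) = 0.3671
−0.169·log₂(0.169) = 0.4335
−0.235·log₂(0.235) = 0.4910
−0.093·log₂(0.093) = 0.3187
Sum ≈ 2.5200 → 2.5200 bits.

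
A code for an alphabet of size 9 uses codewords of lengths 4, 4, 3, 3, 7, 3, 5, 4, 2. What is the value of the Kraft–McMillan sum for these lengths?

0.8515625

With common denominator 2^7 = 128: Σ 2^(−ℓᵢ) = 8/128 + 8/128 + 16/128 + 16/128 + 1/128 + 16/128 + 4/128 + 8/128 + 32/128 = 109/128 = 0.8515625.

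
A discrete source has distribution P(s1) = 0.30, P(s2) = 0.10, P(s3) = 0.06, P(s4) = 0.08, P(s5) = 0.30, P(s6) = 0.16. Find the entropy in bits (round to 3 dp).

H = −Σ pᵢ log₂ pᵢ.
−0.30·log₂(0.30) = 0.5211
−0.10·log₂(0.10) = 0.3322
−0.06·log₂(0.06) = 0.2435
−0.08·log₂(0.08) = 0.2915
−0.30·log₂(0.30) = 0.5211
−0.16·log₂(0.16) = 0.4230
Sum ≈ 2.3324 → 2.332 bits.

2.332 bits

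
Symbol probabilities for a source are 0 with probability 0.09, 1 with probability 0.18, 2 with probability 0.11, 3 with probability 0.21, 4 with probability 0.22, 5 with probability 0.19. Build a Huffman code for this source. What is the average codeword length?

2.57 bits/symbol

Repeatedly combine the two least-probable nodes; the expected code length is the sum of the merged weights.
merge 9/100 + 11/100 → 1/5
merge 9/50 + 19/100 → 37/100
merge 1/5 + 21/100 → 41/100
merge 11/50 + 37/100 → 59/100
merge 41/100 + 59/100 → 1
L = 1/5 + 37/100 + 41/100 + 59/100 + 1 = 257/100 = 2.57 bits/symbol.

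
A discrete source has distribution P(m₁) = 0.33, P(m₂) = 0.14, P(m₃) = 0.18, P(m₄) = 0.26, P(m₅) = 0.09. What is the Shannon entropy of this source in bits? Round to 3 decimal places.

2.188 bits

H = −Σ pᵢ log₂ pᵢ.
−0.33·log₂(0.33) = 0.5278
−0.14·log₂(0.14) = 0.3971
−0.18·log₂(0.18) = 0.4453
−0.26·log₂(0.26) = 0.5053
−0.09·log₂(0.09) = 0.3127
Sum ≈ 2.1882 → 2.188 bits.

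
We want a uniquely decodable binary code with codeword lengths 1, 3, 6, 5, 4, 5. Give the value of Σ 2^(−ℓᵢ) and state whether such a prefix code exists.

With common denominator 2^6 = 64: Σ 2^(−ℓᵢ) = 32/64 + 8/64 + 1/64 + 2/64 + 4/64 + 2/64 = 49/64 = 0.765625.
Kraft's inequality requires Σ ≤ 1; here Σ = 0.765625 ≤ 1, so such a prefix code exists.

0.765625; yes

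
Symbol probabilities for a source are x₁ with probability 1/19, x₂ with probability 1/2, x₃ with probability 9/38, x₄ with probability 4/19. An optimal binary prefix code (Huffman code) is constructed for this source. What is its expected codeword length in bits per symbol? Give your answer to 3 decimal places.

1.763 bits/symbol

Repeatedly combine the two least-probable nodes; the expected code length is the sum of the merged weights.
merge 1/19 + 4/19 → 5/19
merge 9/38 + 5/19 → 1/2
merge 1/2 + 1/2 → 1
L = 5/19 + 1/2 + 1 = 67/38 ≈ 1.763 bits/symbol.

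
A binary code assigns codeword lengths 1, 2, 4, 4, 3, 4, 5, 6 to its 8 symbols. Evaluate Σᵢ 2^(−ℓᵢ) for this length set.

With common denominator 2^6 = 64: Σ 2^(−ℓᵢ) = 32/64 + 16/64 + 4/64 + 4/64 + 8/64 + 4/64 + 2/64 + 1/64 = 71/64 = 1.109375.

1.109375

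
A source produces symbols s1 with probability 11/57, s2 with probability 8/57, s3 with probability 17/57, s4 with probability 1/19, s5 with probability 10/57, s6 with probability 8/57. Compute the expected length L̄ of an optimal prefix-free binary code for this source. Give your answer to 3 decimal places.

2.509 bits/symbol

Repeatedly combine the two least-probable nodes; the expected code length is the sum of the merged weights.
merge 1/19 + 8/57 → 11/57
merge 8/57 + 10/57 → 6/19
merge 11/57 + 11/57 → 22/57
merge 17/57 + 6/19 → 35/57
merge 22/57 + 35/57 → 1
L = 11/57 + 6/19 + 22/57 + 35/57 + 1 = 143/57 ≈ 2.509 bits/symbol.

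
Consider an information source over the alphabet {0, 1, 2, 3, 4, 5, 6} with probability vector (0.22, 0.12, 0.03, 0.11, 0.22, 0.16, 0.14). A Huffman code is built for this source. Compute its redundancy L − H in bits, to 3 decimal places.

Entropy H = −Σ p log₂ p ≈ 2.6504 bits.
Huffman merges: 3/100+11/100→7/50; 3/25+7/50→13/50; 7/50+4/25→3/10; 11/50+11/50→11/25; 13/50+3/10→14/25; 11/25+14/25→1. L = 27/10 ≈ 2.7000.
L − H = 2.7000 − 2.6504 = 0.050 bits.

0.050 bits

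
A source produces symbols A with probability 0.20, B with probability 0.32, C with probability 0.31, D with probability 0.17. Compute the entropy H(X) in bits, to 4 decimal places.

1.9488 bits

H = −Σ pᵢ log₂ pᵢ.
−0.20·log₂(0.20) = 0.4644
−0.32·log₂(0.32) = 0.5260
−0.31·log₂(0.31) = 0.5238
−0.17·log₂(0.17) = 0.4346
Sum ≈ 1.9488 → 1.9488 bits.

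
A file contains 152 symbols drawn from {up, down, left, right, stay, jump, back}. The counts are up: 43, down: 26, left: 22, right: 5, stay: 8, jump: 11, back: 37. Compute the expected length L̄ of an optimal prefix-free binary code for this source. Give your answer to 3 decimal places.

2.546 bits/symbol

Probabilities are the counts divided by 152.
Repeatedly combine the two least-probable nodes; the expected code length is the sum of the merged weights.
merge 5/152 + 1/19 → 13/152
merge 11/152 + 13/152 → 3/19
merge 11/76 + 3/19 → 23/76
merge 13/76 + 37/152 → 63/152
merge 43/152 + 23/76 → 89/152
merge 63/152 + 89/152 → 1
L = 13/152 + 3/19 + 23/76 + 63/152 + 89/152 + 1 = 387/152 ≈ 2.546 bits/symbol.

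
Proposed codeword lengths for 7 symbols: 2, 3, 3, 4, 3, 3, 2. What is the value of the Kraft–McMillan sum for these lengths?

1.0625

With common denominator 2^4 = 16: Σ 2^(−ℓᵢ) = 4/16 + 2/16 + 2/16 + 1/16 + 2/16 + 2/16 + 4/16 = 17/16 = 1.0625.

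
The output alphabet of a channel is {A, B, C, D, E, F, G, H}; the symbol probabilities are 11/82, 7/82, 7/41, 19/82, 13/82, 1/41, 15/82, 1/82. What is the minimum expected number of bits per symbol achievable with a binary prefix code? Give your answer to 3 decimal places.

Repeatedly combine the two least-probable nodes; the expected code length is the sum of the merged weights.
merge 1/82 + 1/41 → 3/82
merge 3/82 + 7/82 → 5/41
merge 5/41 + 11/82 → 21/82
merge 13/82 + 7/41 → 27/82
merge 15/82 + 19/82 → 17/41
merge 21/82 + 27/82 → 24/41
merge 17/41 + 24/41 → 1
L = 3/82 + 5/41 + 21/82 + 27/82 + 17/41 + 24/41 + 1 = 225/82 ≈ 2.744 bits/symbol.

2.744 bits/symbol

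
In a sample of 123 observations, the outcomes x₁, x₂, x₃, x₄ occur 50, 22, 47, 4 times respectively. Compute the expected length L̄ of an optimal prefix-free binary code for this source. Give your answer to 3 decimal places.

1.805 bits/symbol

Probabilities are the counts divided by 123.
Repeatedly combine the two least-probable nodes; the expected code length is the sum of the merged weights.
merge 4/123 + 22/123 → 26/123
merge 26/123 + 47/123 → 73/123
merge 50/123 + 73/123 → 1
L = 26/123 + 73/123 + 1 = 74/41 ≈ 1.805 bits/symbol.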